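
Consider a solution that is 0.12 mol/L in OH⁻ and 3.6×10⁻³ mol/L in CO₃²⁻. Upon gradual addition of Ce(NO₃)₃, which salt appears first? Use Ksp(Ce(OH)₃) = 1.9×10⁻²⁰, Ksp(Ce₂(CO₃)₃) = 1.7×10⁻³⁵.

Ce(OH)₃

Precipitation of each salt begins when its ion product equals Ksp.
For Ce(OH)₃: [Ce³⁺] = (Ksp/[OH⁻]^3) = 1.1×10⁻¹⁷ mol/L
For Ce₂(CO₃)₃: [Ce³⁺] = (Ksp/[CO₃²⁻]^3)^(1/2) = 1.9×10⁻¹⁴ mol/L
The smaller threshold [Ce³⁺] is reached first, so Ce(OH)₃ precipitates first.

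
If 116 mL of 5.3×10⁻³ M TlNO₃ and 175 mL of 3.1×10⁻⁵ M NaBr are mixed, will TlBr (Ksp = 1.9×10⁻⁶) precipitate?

Total volume after mixing = 116 + 175 = 291 mL.
[Tl⁺] = (5.3×10⁻³)(116)/291 = 2.1×10⁻³ M
[Br⁻] = (3.1×10⁻⁵)(175)/291 = 1.9×10⁻⁵ M
Q = [Tl⁺][Br⁻] = 3.9×10⁻⁸
Q < Ksp (3.9×10⁻⁸ vs 1.9×10⁻⁶); the solution remains unsaturated and no precipitate forms.

No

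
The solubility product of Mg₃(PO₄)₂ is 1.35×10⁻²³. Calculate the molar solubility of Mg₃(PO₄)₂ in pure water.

1.05×10⁻⁵ M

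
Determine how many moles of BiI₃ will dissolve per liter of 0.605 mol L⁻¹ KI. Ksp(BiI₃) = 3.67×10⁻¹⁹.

1.66×10⁻¹⁸ M

BiI₃(s) ⇌ Bi³⁺(aq) + 3 I⁻(aq)
The solution already contains I⁻ at 0.605 mol L⁻¹. Let s be the molar solubility of BiI₃.
[I⁻] ≈ 0.605 mol L⁻¹ (common ion dominates); [Bi³⁺] = s.
Ksp = [Bi³⁺][I⁻]^3 = s(0.605)^3
s = 3.67×10⁻¹⁹ / (0.605)^3 = 1.66×10⁻¹⁸
s = 1.66×10⁻¹⁸ mol L⁻¹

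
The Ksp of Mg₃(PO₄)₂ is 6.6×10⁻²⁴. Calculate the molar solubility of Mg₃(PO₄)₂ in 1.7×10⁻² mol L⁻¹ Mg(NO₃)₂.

5.8×10⁻¹⁰ M

Mg₃(PO₄)₂(s) ⇌ 3 Mg²⁺(aq) + 2 PO₄³⁻(aq)
The solution already contains Mg²⁺ at 1.7×10⁻² mol L⁻¹. Let s be the molar solubility of Mg₃(PO₄)₂.
[Mg²⁺] ≈ 1.7×10⁻² mol L⁻¹ (common ion dominates); [PO₄³⁻] = 2s.
Ksp = [Mg²⁺]^3[PO₄³⁻]^2 = (1.7×10⁻²)^3(2s)^2
(2s)^2 = 6.6×10⁻²⁴ / (1.7×10⁻²)^3 = 1.3×10⁻¹⁸
s = 5.8×10⁻¹⁰ mol L⁻¹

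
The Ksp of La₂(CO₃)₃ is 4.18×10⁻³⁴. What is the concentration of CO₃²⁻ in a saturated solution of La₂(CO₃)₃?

2.48×10⁻⁷ M

La₂(CO₃)₃(s) ⇌ 2 La³⁺(aq) + 3 CO₃²⁻(aq)
Call the molar solubility s, so that [La³⁺] = 2s and [CO₃²⁻] = 3s.
Ksp = [La³⁺]^2[CO₃²⁻]^3 = (2s)^2 · (3s)^3 = 108s^5 = 4.18×10⁻³⁴
s = 8.27×10⁻⁸ mol/L
[CO₃²⁻] = 3s = 2.48×10⁻⁷ mol/L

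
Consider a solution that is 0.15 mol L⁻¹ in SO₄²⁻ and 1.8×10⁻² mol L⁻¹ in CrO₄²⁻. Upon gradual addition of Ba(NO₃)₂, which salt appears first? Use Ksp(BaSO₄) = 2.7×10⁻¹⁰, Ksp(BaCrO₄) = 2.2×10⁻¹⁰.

BaSO₄

The threshold for precipitation is Q = Ksp.
For BaSO₄: [Ba²⁺] = (Ksp/[SO₄²⁻]) = 1.8×10⁻⁹ mol L⁻¹
For BaCrO₄: [Ba²⁺] = (Ksp/[CrO₄²⁻]) = 1.2×10⁻⁸ mol L⁻¹
BaSO₄ requires the lower [Ba²⁺], so it precipitates first.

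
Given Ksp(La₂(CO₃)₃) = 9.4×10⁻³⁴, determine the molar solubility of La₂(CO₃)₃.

La₂(CO₃)₃(s) ⇌ 2 La³⁺(aq) + 3 CO₃²⁻(aq)
Let s be the molar solubility. Then [La³⁺] = 2s and [CO₃²⁻] = 3s.
Ksp = [La³⁺]^2[CO₃²⁻]^3 = (2s)^2 · (3s)^3 = 108s^5
108s^5 = 9.4×10⁻³⁴  ⇒  s^5 = 8.7×10⁻³⁶
Taking the 5th root, s = 9.7×10⁻⁸ M.

9.7×10⁻⁸ M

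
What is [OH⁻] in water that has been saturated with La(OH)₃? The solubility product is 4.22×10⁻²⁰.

La(OH)₃(s) ⇌ La³⁺(aq) + 3 OH⁻(aq)
Let s be the molar solubility. Then [La³⁺] = s and [OH⁻] = 3s.
Ksp = [La³⁺][OH⁻]^3 = s · (3s)^3 = 27s^4 = 4.22×10⁻²⁰
s = 6.29×10⁻⁶ mol L⁻¹
[OH⁻] = 3s = 1.89×10⁻⁵ mol L⁻¹

1.89×10⁻⁵ M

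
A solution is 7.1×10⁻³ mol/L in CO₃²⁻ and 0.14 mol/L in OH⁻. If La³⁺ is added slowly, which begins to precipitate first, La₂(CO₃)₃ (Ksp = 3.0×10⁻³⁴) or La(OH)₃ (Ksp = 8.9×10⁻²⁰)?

The threshold for precipitation is Q = Ksp.
For La₂(CO₃)₃: [La³⁺] = (Ksp/[CO₃²⁻]^3)^(1/2) = 2.9×10⁻¹⁴ mol/L
For La(OH)₃: [La³⁺] = (Ksp/[OH⁻]^3) = 3.2×10⁻¹⁷ mol/L
The smaller threshold [La³⁺] is reached first, so La(OH)₃ precipitates first.

La(OH)₃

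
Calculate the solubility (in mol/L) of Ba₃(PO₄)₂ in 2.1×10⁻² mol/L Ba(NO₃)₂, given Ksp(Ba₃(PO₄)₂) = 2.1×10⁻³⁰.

2.4×10⁻¹³ M

Ba₃(PO₄)₂(s) ⇌ 3 Ba²⁺(aq) + 2 PO₄³⁻(aq)
Let s be the solubility of Ba₃(PO₄)₂ here. The common ion gives [Ba²⁺] ≈ 2.1×10⁻² mol/L, and [PO₄³⁻] = 2s.
Ksp = [Ba²⁺]^3[PO₄³⁻]^2 = (2.1×10⁻²)^3(2s)^2
(2s)^2 = 2.1×10⁻³⁰ / (2.1×10⁻²)^3 = 2.3×10⁻²⁵
s = 2.4×10⁻¹³ mol/L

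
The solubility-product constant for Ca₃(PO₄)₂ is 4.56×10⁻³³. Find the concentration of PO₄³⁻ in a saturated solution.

2.67×10⁻⁷ M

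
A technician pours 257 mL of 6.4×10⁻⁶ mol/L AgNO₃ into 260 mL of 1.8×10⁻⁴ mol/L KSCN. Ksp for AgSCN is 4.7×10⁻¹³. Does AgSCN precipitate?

Yes

Total volume after mixing = 257 + 260 = 517 mL.
[Ag⁺] = (6.4×10⁻⁶)(257)/517 = 3.2×10⁻⁶ mol/L
[SCN⁻] = (1.8×10⁻⁴)(260)/517 = 9.1×10⁻⁵ mol/L
Q = [Ag⁺][SCN⁻] = 2.9×10⁻¹⁰
Since Q (2.9×10⁻¹⁰) exceeds Ksp (4.7×10⁻¹³), AgSCN will precipitate.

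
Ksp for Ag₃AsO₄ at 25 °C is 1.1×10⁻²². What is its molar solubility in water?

Ag₃AsO₄(s) ⇌ 3 Ag⁺(aq) + AsO₄³⁻(aq)
With molar solubility s: [Ag⁺] = 3s, [AsO₄³⁻] = s.
Ksp = [Ag⁺]^3[AsO₄³⁻] = (3s)^3 · s = 27s^4
27s^4 = 1.1×10⁻²²  ⇒  s^4 = 4.1×10⁻²⁴
s = 1.4×10⁻⁶ mol/L

1.4×10⁻⁶ M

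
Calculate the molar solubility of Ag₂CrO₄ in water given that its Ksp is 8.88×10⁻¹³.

6.06×10⁻⁵ M

Ag₂CrO₄(s) ⇌ 2 Ag⁺(aq) + CrO₄²⁻(aq)
Let s be the molar solubility. Then [Ag⁺] = 2s and [CrO₄²⁻] = s.
Ksp = [Ag⁺]^2[CrO₄²⁻] = (2s)^2 · s = 4s^3
4s^3 = 8.88×10⁻¹³  ⇒  s^3 = 2.22×10⁻¹³
s = 6.06×10⁻⁵ M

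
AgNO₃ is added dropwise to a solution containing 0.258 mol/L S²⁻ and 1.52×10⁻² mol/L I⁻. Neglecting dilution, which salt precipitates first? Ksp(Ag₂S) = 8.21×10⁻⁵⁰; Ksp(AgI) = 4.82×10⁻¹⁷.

Ag₂S

Precipitation begins when Q = Ksp.
For Ag₂S: [Ag⁺] = (Ksp/[S²⁻])^(1/2) = 5.64×10⁻²⁵ mol/L
For AgI: [Ag⁺] = (Ksp/[I⁻]) = 3.17×10⁻¹⁵ mol/L
The smaller threshold [Ag⁺] is reached first, so Ag₂S precipitates first.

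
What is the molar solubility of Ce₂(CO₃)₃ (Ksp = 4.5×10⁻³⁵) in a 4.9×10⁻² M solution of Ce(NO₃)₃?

8.9×10⁻¹² M

Ce₂(CO₃)₃(s) ⇌ 2 Ce³⁺(aq) + 3 CO₃²⁻(aq)
Let s be the solubility of Ce₂(CO₃)₃ here. The common ion gives [Ce³⁺] ≈ 4.9×10⁻² M, and [CO₃²⁻] = 3s.
Ksp = [Ce³⁺]^2[CO₃²⁻]^3 = (4.9×10⁻²)^2(3s)^3
(3s)^3 = 4.5×10⁻³⁵ / (4.9×10⁻²)^2 = 1.9×10⁻³²
s = 8.9×10⁻¹² M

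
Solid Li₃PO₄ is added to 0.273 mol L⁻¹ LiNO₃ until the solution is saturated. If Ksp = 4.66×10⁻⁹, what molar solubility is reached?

2.29×10⁻⁷ M

Li₃PO₄(s) ⇌ 3 Li⁺(aq) + PO₄³⁻(aq)
Let s be the solubility of Li₃PO₄ here. The common ion gives [Li⁺] ≈ 0.273 mol L⁻¹, and [PO₄³⁻] = s.
Ksp = [Li⁺]^3[PO₄³⁻] = (0.273)^3s
s = 4.66×10⁻⁹ / (0.273)^3 = 2.29×10⁻⁷
s = 2.29×10⁻⁷ mol L⁻¹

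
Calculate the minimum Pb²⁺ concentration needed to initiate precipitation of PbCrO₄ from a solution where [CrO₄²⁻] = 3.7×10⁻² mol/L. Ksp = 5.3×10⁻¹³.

A salt starts to precipitate once the ion product Q reaches its Ksp.
PbCrO₄(s) ⇌ Pb²⁺(aq) + CrO₄²⁻(aq)
Ksp = [Pb²⁺][CrO₄²⁻] = [Pb²⁺](3.7×10⁻²)
[Pb²⁺] = 5.3×10⁻¹³ / (3.7×10⁻²) = 1.4×10⁻¹¹
[Pb²⁺] = 1.4×10⁻¹¹ mol/L

1.4×10⁻¹¹ M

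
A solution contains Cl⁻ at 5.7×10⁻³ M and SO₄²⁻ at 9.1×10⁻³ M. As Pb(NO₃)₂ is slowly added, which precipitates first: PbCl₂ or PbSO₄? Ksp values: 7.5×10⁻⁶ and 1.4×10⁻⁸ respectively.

PbSO₄

Precipitation begins when Q = Ksp.
For PbCl₂: [Pb²⁺] = (Ksp/[Cl⁻]^2) = 0.23 M
For PbSO₄: [Pb²⁺] = (Ksp/[SO₄²⁻]) = 1.5×10⁻⁶ M
Since PbSO₄ needs less Pb²⁺ to reach saturation, it precipitates first.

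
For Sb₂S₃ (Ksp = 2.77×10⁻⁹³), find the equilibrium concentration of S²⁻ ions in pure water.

3.62×10⁻¹⁹ M

Sb₂S₃(s) ⇌ 2 Sb³⁺(aq) + 3 S²⁻(aq)
Call the molar solubility s, so that [Sb³⁺] = 2s and [S²⁻] = 3s.
Ksp = [Sb³⁺]^2[S²⁻]^3 = (2s)^2 · (3s)^3 = 108s^5 = 2.77×10⁻⁹³
s = 1.21×10⁻¹⁹ mol/L
[S²⁻] = 3s = 3.62×10⁻¹⁹ mol/L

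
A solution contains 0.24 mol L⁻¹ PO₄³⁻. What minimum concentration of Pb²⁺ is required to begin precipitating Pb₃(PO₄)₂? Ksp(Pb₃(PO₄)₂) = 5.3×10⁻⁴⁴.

9.7×10⁻¹⁵ M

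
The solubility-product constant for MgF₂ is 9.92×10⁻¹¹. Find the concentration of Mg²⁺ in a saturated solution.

MgF₂(s) ⇌ Mg²⁺(aq) + 2 F⁻(aq)
If s mol/L of MgF₂ dissolves, [Mg²⁺] = s and [F⁻] = 2s.
Ksp = [Mg²⁺][F⁻]^2 = s · (2s)^2 = 4s^3 = 9.92×10⁻¹¹
s = 2.92×10⁻⁴ mol/L
[Mg²⁺] = s = 2.92×10⁻⁴ mol/L

2.92×10⁻⁴ M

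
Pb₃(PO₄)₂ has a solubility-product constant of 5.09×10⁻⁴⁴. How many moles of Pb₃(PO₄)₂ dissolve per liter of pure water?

Pb₃(PO₄)₂(s) ⇌ 3 Pb²⁺(aq) + 2 PO₄³⁻(aq)
For each mole of Pb₃(PO₄)₂ that dissolves per liter, [Pb²⁺] = 3s and [PO₄³⁻] = 2s; let s denote this solubility.
Ksp = [Pb²⁺]^3[PO₄³⁻]^2 = (3s)^3 · (2s)^2 = 108s^5
108s^5 = 5.09×10⁻⁴⁴  ⇒  s^5 = 4.71×10⁻⁴⁶
Taking the 5th root, s = 8.60×10⁻¹⁰ mol/L.

8.60×10⁻¹⁰ M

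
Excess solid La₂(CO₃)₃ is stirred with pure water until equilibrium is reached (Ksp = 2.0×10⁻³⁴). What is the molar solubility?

7.1×10⁻⁸ M

La₂(CO₃)₃(s) ⇌ 2 La³⁺(aq) + 3 CO₃²⁻(aq)
Let s be the molar solubility. Then [La³⁺] = 2s and [CO₃²⁻] = 3s.
Ksp = [La³⁺]^2[CO₃²⁻]^3 = (2s)^2 · (3s)^3 = 108s^5
108s^5 = 2.0×10⁻³⁴  ⇒  s^5 = 1.9×10⁻³⁶
s = (1.9×10⁻³⁶)^(1/5) = 7.1×10⁻⁸ mol L⁻¹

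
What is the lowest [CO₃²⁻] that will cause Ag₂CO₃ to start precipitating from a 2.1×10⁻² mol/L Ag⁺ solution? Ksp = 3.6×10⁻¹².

8.2×10⁻⁹ M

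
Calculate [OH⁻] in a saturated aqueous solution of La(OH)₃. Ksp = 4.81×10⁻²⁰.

La(OH)₃(s) ⇌ La³⁺(aq) + 3 OH⁻(aq)
For each mole of La(OH)₃ that dissolves per liter, [La³⁺] = s and [OH⁻] = 3s; let s denote this solubility.
Ksp = [La³⁺][OH⁻]^3 = s · (3s)^3 = 27s^4 = 4.81×10⁻²⁰
s = 6.50×10⁻⁶ M
[OH⁻] = 3s = 1.95×10⁻⁵ M

1.95×10⁻⁵ M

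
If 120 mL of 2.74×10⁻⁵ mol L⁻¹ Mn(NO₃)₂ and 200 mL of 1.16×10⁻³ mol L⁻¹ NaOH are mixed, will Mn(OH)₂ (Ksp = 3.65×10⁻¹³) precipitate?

Yes

Total volume after mixing = 120 + 200 = 320 mL.
[Mn²⁺] = (2.74×10⁻⁵)(120)/320 = 1.03×10⁻⁵ mol L⁻¹
[OH⁻] = (1.16×10⁻³)(200)/320 = 7.25×10⁻⁴ mol L⁻¹
Q = [Mn²⁺][OH⁻]^2 = 5.40×10⁻¹²
Since Q (5.40×10⁻¹²) exceeds Ksp (3.65×10⁻¹³), Mn(OH)₂ will precipitate.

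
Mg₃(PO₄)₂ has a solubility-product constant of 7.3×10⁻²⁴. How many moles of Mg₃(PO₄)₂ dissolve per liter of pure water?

Mg₃(PO₄)₂(s) ⇌ 3 Mg²⁺(aq) + 2 PO₄³⁻(aq)
For each mole of Mg₃(PO₄)₂ that dissolves per liter, [Mg²⁺] = 3s and [PO₄³⁻] = 2s; let s denote this solubility.
Ksp = [Mg²⁺]^3[PO₄³⁻]^2 = (3s)^3 · (2s)^2 = 108s^5
108s^5 = 7.3×10⁻²⁴  ⇒  s^5 = 6.8×10⁻²⁶
Taking the 5th root, s = 9.2×10⁻⁶ M.

9.2×10⁻⁶ M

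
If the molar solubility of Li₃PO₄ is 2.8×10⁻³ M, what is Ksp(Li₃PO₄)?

Ksp = 1.7×10⁻⁹

Li₃PO₄(s) ⇌ 3 Li⁺(aq) + PO₄³⁻(aq)
With molar solubility s: [Li⁺] = 3s, [PO₄³⁻] = s.
Ksp = [Li⁺]^3[PO₄³⁻] = (3s)^3 · s = 27s^4
Ksp = 27 × (2.8×10⁻³)^4 = 1.7×10⁻⁹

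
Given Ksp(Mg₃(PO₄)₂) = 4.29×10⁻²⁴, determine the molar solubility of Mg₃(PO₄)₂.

8.31×10⁻⁶ M

Mg₃(PO₄)₂(s) ⇌ 3 Mg²⁺(aq) + 2 PO₄³⁻(aq)
For each mole of Mg₃(PO₄)₂ that dissolves per liter, [Mg²⁺] = 3s and [PO₄³⁻] = 2s; let s denote this solubility.
Ksp = [Mg²⁺]^3[PO₄³⁻]^2 = (3s)^3 · (2s)^2 = 108s^5
108s^5 = 4.29×10⁻²⁴  ⇒  s^5 = 3.97×10⁻²⁶
s = (3.97×10⁻²⁶)^(1/5) = 8.31×10⁻⁶ mol L⁻¹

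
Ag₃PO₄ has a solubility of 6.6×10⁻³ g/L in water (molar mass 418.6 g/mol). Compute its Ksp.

Ksp = 1.7×10⁻¹⁸

s = (6.6×10⁻³ g L⁻¹)/(418.6 g mol⁻¹) = 1.577×10⁻⁵ M
Ag₃PO₄(s) ⇌ 3 Ag⁺(aq) + PO₄³⁻(aq)
Let s be the molar solubility. Then [Ag⁺] = 3s and [PO₄³⁻] = s.
Ksp = [Ag⁺]^3[PO₄³⁻] = (3s)^3 · s = 27s^4
Ksp = 27 × (1.577×10⁻⁵)^4 = 1.7×10⁻¹⁸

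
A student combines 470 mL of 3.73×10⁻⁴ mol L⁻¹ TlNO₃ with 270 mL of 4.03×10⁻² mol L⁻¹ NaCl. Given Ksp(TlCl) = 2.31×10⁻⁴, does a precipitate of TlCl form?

Total volume after mixing = 470 + 270 = 740 mL.
[Tl⁺] = (3.73×10⁻⁴)(470)/740 = 2.37×10⁻⁴ mol L⁻¹
[Cl⁻] = (4.03×10⁻²)(270)/740 = 1.47×10⁻² mol L⁻¹
Q = [Tl⁺][Cl⁻] = 3.48×10⁻⁶
Q < Ksp (3.48×10⁻⁶ vs 2.31×10⁻⁴); the solution remains unsaturated and no precipitate forms.

No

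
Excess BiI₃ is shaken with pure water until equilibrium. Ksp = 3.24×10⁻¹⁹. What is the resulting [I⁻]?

BiI₃(s) ⇌ Bi³⁺(aq) + 3 I⁻(aq)
If s mol/L of BiI₃ dissolves, [Bi³⁺] = s and [I⁻] = 3s.
Ksp = [Bi³⁺][I⁻]^3 = s · (3s)^3 = 27s^4 = 3.24×10⁻¹⁹
s = 1.05×10⁻⁵ mol/L
[I⁻] = 3s = 3.14×10⁻⁵ mol/L

3.14×10⁻⁵ M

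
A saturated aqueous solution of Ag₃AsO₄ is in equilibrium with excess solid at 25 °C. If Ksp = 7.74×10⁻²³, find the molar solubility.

1.30×10⁻⁶ M

Ag₃AsO₄(s) ⇌ 3 Ag⁺(aq) + AsO₄³⁻(aq)
For each mole of Ag₃AsO₄ that dissolves per liter, [Ag⁺] = 3s and [AsO₄³⁻] = s; let s denote this solubility.
Ksp = [Ag⁺]^3[AsO₄³⁻] = (3s)^3 · s = 27s^4
27s^4 = 7.74×10⁻²³  ⇒  s^4 = 2.87×10⁻²⁴
s = (2.87×10⁻²⁴)^(1/4) = 1.30×10⁻⁶ M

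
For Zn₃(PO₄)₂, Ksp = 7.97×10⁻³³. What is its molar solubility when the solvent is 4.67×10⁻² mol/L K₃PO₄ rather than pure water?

5.13×10⁻¹¹ M

Zn₃(PO₄)₂(s) ⇌ 3 Zn²⁺(aq) + 2 PO₄³⁻(aq)
With PO₄³⁻ already at 4.67×10⁻² mol/L and s small, take [PO₄³⁻] ≈ 4.67×10⁻² mol/L and [Zn²⁺] = 3s.
Ksp = [Zn²⁺]^3[PO₄³⁻]^2 = (3s)^3(4.67×10⁻²)^2
(3s)^3 = 7.97×10⁻³³ / (4.67×10⁻²)^2 = 3.65×10⁻³⁰
s = 5.13×10⁻¹¹ mol/L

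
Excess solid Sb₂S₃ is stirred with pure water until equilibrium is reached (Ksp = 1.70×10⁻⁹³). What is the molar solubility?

1.09×10⁻¹⁹ M

Sb₂S₃(s) ⇌ 2 Sb³⁺(aq) + 3 S²⁻(aq)
Let s be the molar solubility. Then [Sb³⁺] = 2s and [S²⁻] = 3s.
Ksp = [Sb³⁺]^2[S²⁻]^3 = (2s)^2 · (3s)^3 = 108s^5
108s^5 = 1.70×10⁻⁹³  ⇒  s^5 = 1.57×10⁻⁹⁵
Taking the 5th root, s = 1.09×10⁻¹⁹ M.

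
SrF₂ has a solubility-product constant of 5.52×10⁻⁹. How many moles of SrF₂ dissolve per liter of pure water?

SrF₂(s) ⇌ Sr²⁺(aq) + 2 F⁻(aq)
Let s be the molar solubility. Then [Sr²⁺] = s and [F⁻] = 2s.
Ksp = [Sr²⁺][F⁻]^2 = s · (2s)^2 = 4s^3
4s^3 = 5.52×10⁻⁹  ⇒  s^3 = 1.38×10⁻⁹
s = (1.38×10⁻⁹)^(1/3) = 1.11×10⁻³ mol/L

1.11×10⁻³ M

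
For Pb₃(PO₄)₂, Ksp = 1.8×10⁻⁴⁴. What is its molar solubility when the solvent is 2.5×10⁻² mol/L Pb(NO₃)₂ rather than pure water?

1.7×10⁻²⁰ M

Pb₃(PO₄)₂(s) ⇌ 3 Pb²⁺(aq) + 2 PO₄³⁻(aq)
Pb²⁺ is already present at 2.5×10⁻² mol/L. If s mol/L of Pb₃(PO₄)₂ dissolves, [PO₄³⁻] = 2s while [Pb²⁺] ≈ 2.5×10⁻² mol/L.
Ksp = [Pb²⁺]^3[PO₄³⁻]^2 = (2.5×10⁻²)^3(2s)^2
(2s)^2 = 1.8×10⁻⁴⁴ / (2.5×10⁻²)^3 = 1.2×10⁻³⁹
s = 1.7×10⁻²⁰ mol/L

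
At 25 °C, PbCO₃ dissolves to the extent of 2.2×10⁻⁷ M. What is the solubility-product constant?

Ksp = 4.8×10⁻¹⁴

PbCO₃(s) ⇌ Pb²⁺(aq) + CO₃²⁻(aq)
If s mol/L of PbCO₃ dissolves, [Pb²⁺] = s and [CO₃²⁻] = s.
Ksp = [Pb²⁺][CO₃²⁻] = s · s = s^2
Ksp = (2.2×10⁻⁷)^2 = 4.8×10⁻¹⁴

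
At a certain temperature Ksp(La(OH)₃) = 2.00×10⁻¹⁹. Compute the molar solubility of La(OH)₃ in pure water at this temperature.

9.28×10⁻⁶ M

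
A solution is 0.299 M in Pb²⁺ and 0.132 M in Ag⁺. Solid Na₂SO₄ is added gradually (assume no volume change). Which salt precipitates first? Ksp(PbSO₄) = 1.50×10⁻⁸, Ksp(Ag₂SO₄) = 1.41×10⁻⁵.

The threshold for precipitation is Q = Ksp.
For PbSO₄: [SO₄²⁻] = (Ksp/[Pb²⁺]) = 5.02×10⁻⁸ M
For Ag₂SO₄: [SO₄²⁻] = (Ksp/[Ag⁺]^2) = 8.09×10⁻⁴ M
PbSO₄ requires the lower [SO₄²⁻], so it precipitates first.

PbSO₄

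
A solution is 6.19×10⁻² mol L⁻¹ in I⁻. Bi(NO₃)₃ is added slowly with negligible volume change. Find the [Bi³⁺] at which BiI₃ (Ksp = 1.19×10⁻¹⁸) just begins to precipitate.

A salt starts to precipitate once the ion product Q reaches its Ksp.
BiI₃(s) ⇌ Bi³⁺(aq) + 3 I⁻(aq)
Ksp = [Bi³⁺][I⁻]^3 = [Bi³⁺](6.19×10⁻²)^3
[Bi³⁺] = 1.19×10⁻¹⁸ / (6.19×10⁻²)^3 = 5.02×10⁻¹⁵
[Bi³⁺] = 5.02×10⁻¹⁵ mol L⁻¹

5.02×10⁻¹⁵ M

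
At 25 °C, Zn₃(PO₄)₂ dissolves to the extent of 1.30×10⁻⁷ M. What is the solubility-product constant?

Zn₃(PO₄)₂(s) ⇌ 3 Zn²⁺(aq) + 2 PO₄³⁻(aq)
For each mole of Zn₃(PO₄)₂ that dissolves per liter, [Zn²⁺] = 3s and [PO₄³⁻] = 2s; let s denote this solubility.
Ksp = [Zn²⁺]^3[PO₄³⁻]^2 = (3s)^3 · (2s)^2 = 108s^5
Ksp = 108 × (1.30×10⁻⁷)^5 = 4.01×10⁻³³

Ksp = 4.01×10⁻³³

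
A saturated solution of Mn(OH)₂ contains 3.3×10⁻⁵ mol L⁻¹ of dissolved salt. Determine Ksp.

Mn(OH)₂(s) ⇌ Mn²⁺(aq) + 2 OH⁻(aq)
Let s be the molar solubility. Then [Mn²⁺] = s and [OH⁻] = 2s.
Ksp = [Mn²⁺][OH⁻]^2 = s · (2s)^2 = 4s^3
Ksp = 4 × (3.3×10⁻⁵)^3 = 1.4×10⁻¹³

Ksp = 1.4×10⁻¹³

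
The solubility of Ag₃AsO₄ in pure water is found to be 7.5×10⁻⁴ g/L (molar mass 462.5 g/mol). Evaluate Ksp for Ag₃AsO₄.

Ksp = 1.9×10⁻²²

s = (7.5×10⁻⁴ g L⁻¹)/(462.5 g mol⁻¹) = 1.622×10⁻⁶ M
Ag₃AsO₄(s) ⇌ 3 Ag⁺(aq) + AsO₄³⁻(aq)
For each mole of Ag₃AsO₄ that dissolves per liter, [Ag⁺] = 3s and [AsO₄³⁻] = s; let s denote this solubility.
Ksp = [Ag⁺]^3[AsO₄³⁻] = (3s)^3 · s = 27s^4
Ksp = 27 × (1.622×10⁻⁶)^4 = 1.9×10⁻²²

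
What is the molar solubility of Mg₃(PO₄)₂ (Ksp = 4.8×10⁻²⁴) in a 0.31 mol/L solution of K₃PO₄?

Mg₃(PO₄)₂(s) ⇌ 3 Mg²⁺(aq) + 2 PO₄³⁻(aq)
PO₄³⁻ is already present at 0.31 mol/L. If s mol/L of Mg₃(PO₄)₂ dissolves, [Mg²⁺] = 3s while [PO₄³⁻] ≈ 0.31 mol/L.
Ksp = [Mg²⁺]^3[PO₄³⁻]^2 = (3s)^3(0.31)^2
(3s)^3 = 4.8×10⁻²⁴ / (0.31)^2 = 5.0×10⁻²³
s = 1.2×10⁻⁸ mol/L

1.2×10⁻⁸ M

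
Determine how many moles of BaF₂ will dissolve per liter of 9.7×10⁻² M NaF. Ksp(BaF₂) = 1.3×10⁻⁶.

1.4×10⁻⁴ M

BaF₂(s) ⇌ Ba²⁺(aq) + 2 F⁻(aq)
With F⁻ already at 9.7×10⁻² M and s small, take [F⁻] ≈ 9.7×10⁻² M and [Ba²⁺] = s.
Ksp = [Ba²⁺][F⁻]^2 = s(9.7×10⁻²)^2
s = 1.3×10⁻⁶ / (9.7×10⁻²)^2 = 1.4×10⁻⁴
s = 1.4×10⁻⁴ M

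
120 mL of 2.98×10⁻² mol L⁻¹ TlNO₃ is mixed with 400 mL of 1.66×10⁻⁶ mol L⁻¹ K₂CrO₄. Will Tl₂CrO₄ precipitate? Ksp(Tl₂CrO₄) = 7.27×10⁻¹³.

Yes

After mixing, V = 120 mL + 400 mL = 520 mL.
[Tl⁺] = (2.98×10⁻²)(120)/520 = 6.88×10⁻³ mol L⁻¹
[CrO₄²⁻] = (1.66×10⁻⁶)(400)/520 = 1.28×10⁻⁶ mol L⁻¹
Q = [Tl⁺]^2[CrO₄²⁻] = 6.04×10⁻¹¹
Since Q (6.04×10⁻¹¹) exceeds Ksp (7.27×10⁻¹³), Tl₂CrO₄ will precipitate.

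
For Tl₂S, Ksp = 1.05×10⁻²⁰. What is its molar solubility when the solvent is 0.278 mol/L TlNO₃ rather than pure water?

Tl₂S(s) ⇌ 2 Tl⁺(aq) + S²⁻(aq)
The solution already contains Tl⁺ at 0.278 mol/L. Let s be the molar solubility of Tl₂S.
[Tl⁺] ≈ 0.278 mol/L (common ion dominates); [S²⁻] = s.
Ksp = [Tl⁺]^2[S²⁻] = (0.278)^2s
s = 1.05×10⁻²⁰ / (0.278)^2 = 1.36×10⁻¹⁹
s = 1.36×10⁻¹⁹ mol/L

1.36×10⁻¹⁹ M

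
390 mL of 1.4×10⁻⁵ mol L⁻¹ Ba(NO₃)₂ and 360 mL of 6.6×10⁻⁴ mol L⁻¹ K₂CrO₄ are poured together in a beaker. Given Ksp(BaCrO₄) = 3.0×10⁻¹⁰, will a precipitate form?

Yes

Total volume after mixing = 390 + 360 = 750 mL.
[Ba²⁺] = (1.4×10⁻⁵)(390)/750 = 7.3×10⁻⁶ mol L⁻¹
[CrO₄²⁻] = (6.6×10⁻⁴)(360)/750 = 3.2×10⁻⁴ mol L⁻¹
Q = [Ba²⁺][CrO₄²⁻] = 2.3×10⁻⁹
Because Q > Ksp (2.3×10⁻⁹ vs 3.0×10⁻¹⁰), a precipitate of BaCrO₄ forms.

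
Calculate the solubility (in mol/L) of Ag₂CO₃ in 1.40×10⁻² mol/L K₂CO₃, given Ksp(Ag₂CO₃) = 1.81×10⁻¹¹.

1.80×10⁻⁵ M

Ag₂CO₃(s) ⇌ 2 Ag⁺(aq) + CO₃²⁻(aq)
Let s be the solubility of Ag₂CO₃ here. The common ion gives [CO₃²⁻] ≈ 1.40×10⁻² mol/L, and [Ag⁺] = 2s.
Ksp = [Ag⁺]^2[CO₃²⁻] = (2s)^2(1.40×10⁻²)
(2s)^2 = 1.81×10⁻¹¹ / (1.40×10⁻²) = 1.29×10⁻⁹
s = 1.80×10⁻⁵ mol/L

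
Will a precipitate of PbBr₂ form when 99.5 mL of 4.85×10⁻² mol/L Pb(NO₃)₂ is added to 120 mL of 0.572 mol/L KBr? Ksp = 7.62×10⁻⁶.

Total volume after mixing = 99.5 + 120 = 219.5 mL.
[Pb²⁺] = (4.85×10⁻²)(99.5)/219.5 = 2.20×10⁻² mol/L
[Br⁻] = (0.572)(120)/219.5 = 0.313 mol/L
Q = [Pb²⁺][Br⁻]^2 = 2.15×10⁻³
Since Q (2.15×10⁻³) exceeds Ksp (7.62×10⁻⁶), PbBr₂ will precipitate.

Yes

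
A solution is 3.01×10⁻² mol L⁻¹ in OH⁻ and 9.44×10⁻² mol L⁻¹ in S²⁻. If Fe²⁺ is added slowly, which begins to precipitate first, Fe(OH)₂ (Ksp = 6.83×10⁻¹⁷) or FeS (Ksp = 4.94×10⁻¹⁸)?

Precipitation of each salt begins when its ion product equals Ksp.
For Fe(OH)₂: [Fe²⁺] = (Ksp/[OH⁻]^2) = 7.54×10⁻¹⁴ mol L⁻¹
For FeS: [Fe²⁺] = (Ksp/[S²⁻]) = 5.23×10⁻¹⁷ mol L⁻¹
FeS requires the lower [Fe²⁺], so it precipitates first.

FeS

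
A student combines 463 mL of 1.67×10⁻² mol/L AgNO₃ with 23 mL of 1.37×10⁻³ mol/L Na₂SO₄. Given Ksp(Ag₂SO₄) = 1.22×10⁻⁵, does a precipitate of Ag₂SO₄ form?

No

The combined volume is 486 mL.
[Ag⁺] = (1.67×10⁻²)(463)/486 = 1.59×10⁻² mol/L
[SO₄²⁻] = (1.37×10⁻³)(23)/486 = 6.48×10⁻⁵ mol/L
Q = [Ag⁺]^2[SO₄²⁻] = 1.64×10⁻⁸
Since Q (1.64×10⁻⁸) is less than Ksp (1.22×10⁻⁵), no Ag₂SO₄ precipitates.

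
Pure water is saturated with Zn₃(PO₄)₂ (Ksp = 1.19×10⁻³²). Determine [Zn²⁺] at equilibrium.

4.85×10⁻⁷ M

Zn₃(PO₄)₂(s) ⇌ 3 Zn²⁺(aq) + 2 PO₄³⁻(aq)
With molar solubility s: [Zn²⁺] = 3s, [PO₄³⁻] = 2s.
Ksp = [Zn²⁺]^3[PO₄³⁻]^2 = (3s)^3 · (2s)^2 = 108s^5 = 1.19×10⁻³²
s = 1.62×10⁻⁷ mol L⁻¹
[Zn²⁺] = 3s = 4.85×10⁻⁷ mol L⁻¹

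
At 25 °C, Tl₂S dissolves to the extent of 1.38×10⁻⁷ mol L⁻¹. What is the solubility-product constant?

Tl₂S(s) ⇌ 2 Tl⁺(aq) + S²⁻(aq)
Let s be the molar solubility. Then [Tl⁺] = 2s and [S²⁻] = s.
Ksp = [Tl⁺]^2[S²⁻] = (2s)^2 · s = 4s^3
Ksp = 4 × (1.38×10⁻⁷)^3 = 1.05×10⁻²⁰

Ksp = 1.05×10⁻²⁰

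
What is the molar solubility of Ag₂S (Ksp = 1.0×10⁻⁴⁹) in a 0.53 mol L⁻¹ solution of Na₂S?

2.2×10⁻²⁵ M

Ag₂S(s) ⇌ 2 Ag⁺(aq) + S²⁻(aq)
Let s be the solubility of Ag₂S here. The common ion gives [S²⁻] ≈ 0.53 mol L⁻¹, and [Ag⁺] = 2s.
Ksp = [Ag⁺]^2[S²⁻] = (2s)^2(0.53)
(2s)^2 = 1.0×10⁻⁴⁹ / (0.53) = 1.9×10⁻⁴⁹
s = 2.2×10⁻²⁵ mol L⁻¹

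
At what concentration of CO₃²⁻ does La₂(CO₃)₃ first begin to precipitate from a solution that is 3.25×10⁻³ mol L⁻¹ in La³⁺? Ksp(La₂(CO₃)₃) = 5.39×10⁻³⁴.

The threshold for precipitation is Q = Ksp.
La₂(CO₃)₃(s) ⇌ 2 La³⁺(aq) + 3 CO₃²⁻(aq)
Ksp = [La³⁺]^2[CO₃²⁻]^3 = [CO₃²⁻]^3(3.25×10⁻³)^2
[CO₃²⁻]^3 = 5.39×10⁻³⁴ / (3.25×10⁻³)^2 = 5.10×10⁻²⁹
[CO₃²⁻] = 3.71×10⁻¹⁰ mol L⁻¹

3.71×10⁻¹⁰ M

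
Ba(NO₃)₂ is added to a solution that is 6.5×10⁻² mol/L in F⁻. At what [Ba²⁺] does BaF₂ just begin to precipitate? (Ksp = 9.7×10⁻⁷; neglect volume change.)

2.3×10⁻⁴ M

A salt starts to precipitate once the ion product Q reaches its Ksp.
BaF₂(s) ⇌ Ba²⁺(aq) + 2 F⁻(aq)
Ksp = [Ba²⁺][F⁻]^2 = [Ba²⁺](6.5×10⁻²)^2
[Ba²⁺] = 9.7×10⁻⁷ / (6.5×10⁻²)^2 = 2.3×10⁻⁴
[Ba²⁺] = 2.3×10⁻⁴ mol/L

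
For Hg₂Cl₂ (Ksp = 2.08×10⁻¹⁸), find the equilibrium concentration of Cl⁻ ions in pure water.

Hg₂Cl₂(s) ⇌ Hg₂²⁺(aq) + 2 Cl⁻(aq)
Call the molar solubility s, so that [Hg₂²⁺] = s and [Cl⁻] = 2s.
Ksp = [Hg₂²⁺][Cl⁻]^2 = s · (2s)^2 = 4s^3 = 2.08×10⁻¹⁸
s = 8.04×10⁻⁷ M
[Cl⁻] = 2s = 1.61×10⁻⁶ M

1.61×10⁻⁶ M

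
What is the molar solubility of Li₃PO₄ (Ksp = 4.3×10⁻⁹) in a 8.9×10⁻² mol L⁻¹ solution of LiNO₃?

Li₃PO₄(s) ⇌ 3 Li⁺(aq) + PO₄³⁻(aq)
Li⁺ is already present at 8.9×10⁻² mol L⁻¹. If s mol/L of Li₃PO₄ dissolves, [PO₄³⁻] = s while [Li⁺] ≈ 8.9×10⁻² mol L⁻¹.
Ksp = [Li⁺]^3[PO₄³⁻] = (8.9×10⁻²)^3s
s = 4.3×10⁻⁹ / (8.9×10⁻²)^3 = 6.1×10⁻⁶
s = 6.1×10⁻⁶ mol L⁻¹

6.1×10⁻⁶ M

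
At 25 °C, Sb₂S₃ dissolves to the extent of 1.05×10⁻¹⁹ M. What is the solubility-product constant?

Sb₂S₃(s) ⇌ 2 Sb³⁺(aq) + 3 S²⁻(aq)
Let s be the molar solubility. Then [Sb³⁺] = 2s and [S²⁻] = 3s.
Ksp = [Sb³⁺]^2[S²⁻]^3 = (2s)^2 · (3s)^3 = 108s^5
Ksp = 108 × (1.05×10⁻¹⁹)^5 = 1.38×10⁻⁹³

Ksp = 1.38×10⁻⁹³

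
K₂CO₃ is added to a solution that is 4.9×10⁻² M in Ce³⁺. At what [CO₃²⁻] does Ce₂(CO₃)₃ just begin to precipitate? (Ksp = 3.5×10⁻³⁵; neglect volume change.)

The threshold for precipitation is Q = Ksp.
Ce₂(CO₃)₃(s) ⇌ 2 Ce³⁺(aq) + 3 CO₃²⁻(aq)
Ksp = [Ce³⁺]^2[CO₃²⁻]^3 = [CO₃²⁻]^3(4.9×10⁻²)^2
[CO₃²⁻]^3 = 3.5×10⁻³⁵ / (4.9×10⁻²)^2 = 1.5×10⁻³²
[CO₃²⁻] = 2.4×10⁻¹¹ M

2.4×10⁻¹¹ M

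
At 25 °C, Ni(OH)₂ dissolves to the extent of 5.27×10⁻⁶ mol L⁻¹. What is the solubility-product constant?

Ksp = 5.85×10⁻¹⁶

Ni(OH)₂(s) ⇌ Ni²⁺(aq) + 2 OH⁻(aq)
For each mole of Ni(OH)₂ that dissolves per liter, [Ni²⁺] = s and [OH⁻] = 2s; let s denote this solubility.
Ksp = [Ni²⁺][OH⁻]^2 = s · (2s)^2 = 4s^3
Ksp = 4 × (5.27×10⁻⁶)^3 = 5.85×10⁻¹⁶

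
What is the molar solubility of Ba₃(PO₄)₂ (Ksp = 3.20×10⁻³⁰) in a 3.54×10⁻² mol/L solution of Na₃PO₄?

4.56×10⁻¹⁰ M

Ba₃(PO₄)₂(s) ⇌ 3 Ba²⁺(aq) + 2 PO₄³⁻(aq)
Let s be the solubility of Ba₃(PO₄)₂ here. The common ion gives [PO₄³⁻] ≈ 3.54×10⁻² mol/L, and [Ba²⁺] = 3s.
Ksp = [Ba²⁺]^3[PO₄³⁻]^2 = (3s)^3(3.54×10⁻²)^2
(3s)^3 = 3.20×10⁻³⁰ / (3.54×10⁻²)^2 = 2.55×10⁻²⁷
s = 4.56×10⁻¹⁰ mol/L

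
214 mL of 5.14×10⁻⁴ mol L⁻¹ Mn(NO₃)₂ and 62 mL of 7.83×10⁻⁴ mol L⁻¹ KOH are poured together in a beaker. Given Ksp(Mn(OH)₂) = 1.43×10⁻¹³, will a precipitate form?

The combined volume is 276 mL.
[Mn²⁺] = (5.14×10⁻⁴)(214)/276 = 3.99×10⁻⁴ mol L⁻¹
[OH⁻] = (7.83×10⁻⁴)(62)/276 = 1.76×10⁻⁴ mol L⁻¹
Q = [Mn²⁺][OH⁻]^2 = 1.23×10⁻¹¹
Q = 1.23×10⁻¹¹ > Ksp = 1.43×10⁻¹³, so the solution is supersaturated and Mn(OH)₂ precipitates.

Yes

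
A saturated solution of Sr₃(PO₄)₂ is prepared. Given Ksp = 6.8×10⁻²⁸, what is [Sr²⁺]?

Sr₃(PO₄)₂(s) ⇌ 3 Sr²⁺(aq) + 2 PO₄³⁻(aq)
Let s be the molar solubility. Then [Sr²⁺] = 3s and [PO₄³⁻] = 2s.
Ksp = [Sr²⁺]^3[PO₄³⁻]^2 = (3s)^3 · (2s)^2 = 108s^5 = 6.8×10⁻²⁸
s = 1.4×10⁻⁶ mol/L
[Sr²⁺] = 3s = 4.3×10⁻⁶ mol/L

4.3×10⁻⁶ M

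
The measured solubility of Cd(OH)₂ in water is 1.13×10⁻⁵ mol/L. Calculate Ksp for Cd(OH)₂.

Ksp = 5.77×10⁻¹⁵

Cd(OH)₂(s) ⇌ Cd²⁺(aq) + 2 OH⁻(aq)
Call the molar solubility s, so that [Cd²⁺] = s and [OH⁻] = 2s.
Ksp = [Cd²⁺][OH⁻]^2 = s · (2s)^2 = 4s^3
Ksp = 4 × (1.13×10⁻⁵)^3 = 5.77×10⁻¹⁵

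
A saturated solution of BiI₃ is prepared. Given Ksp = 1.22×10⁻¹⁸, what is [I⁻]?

4.37×10⁻⁵ M

BiI₃(s) ⇌ Bi³⁺(aq) + 3 I⁻(aq)
For each mole of BiI₃ that dissolves per liter, [Bi³⁺] = s and [I⁻] = 3s; let s denote this solubility.
Ksp = [Bi³⁺][I⁻]^3 = s · (3s)^3 = 27s^4 = 1.22×10⁻¹⁸
s = 1.46×10⁻⁵ M
[I⁻] = 3s = 4.37×10⁻⁵ M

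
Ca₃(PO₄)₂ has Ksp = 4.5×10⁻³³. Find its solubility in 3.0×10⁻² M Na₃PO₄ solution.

5.7×10⁻¹¹ M

Ca₃(PO₄)₂(s) ⇌ 3 Ca²⁺(aq) + 2 PO₄³⁻(aq)
PO₄³⁻ is already present at 3.0×10⁻² M. If s mol/L of Ca₃(PO₄)₂ dissolves, [Ca²⁺] = 3s while [PO₄³⁻] ≈ 3.0×10⁻² M.
Ksp = [Ca²⁺]^3[PO₄³⁻]^2 = (3s)^3(3.0×10⁻²)^2
(3s)^3 = 4.5×10⁻³³ / (3.0×10⁻²)^2 = 5.0×10⁻³⁰
s = 5.7×10⁻¹¹ M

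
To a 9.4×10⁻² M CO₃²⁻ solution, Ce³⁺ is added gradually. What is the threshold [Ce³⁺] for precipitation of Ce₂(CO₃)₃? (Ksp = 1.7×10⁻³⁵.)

1.4×10⁻¹⁶ M

A salt starts to precipitate once the ion product Q reaches its Ksp.
Ce₂(CO₃)₃(s) ⇌ 2 Ce³⁺(aq) + 3 CO₃²⁻(aq)
Ksp = [Ce³⁺]^2[CO₃²⁻]^3 = [Ce³⁺]^2(9.4×10⁻²)^3
[Ce³⁺]^2 = 1.7×10⁻³⁵ / (9.4×10⁻²)^3 = 2.0×10⁻³²
[Ce³⁺] = 1.4×10⁻¹⁶ M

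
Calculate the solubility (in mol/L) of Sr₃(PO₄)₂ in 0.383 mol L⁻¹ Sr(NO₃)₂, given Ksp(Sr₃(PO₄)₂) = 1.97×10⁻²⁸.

2.96×10⁻¹⁴ M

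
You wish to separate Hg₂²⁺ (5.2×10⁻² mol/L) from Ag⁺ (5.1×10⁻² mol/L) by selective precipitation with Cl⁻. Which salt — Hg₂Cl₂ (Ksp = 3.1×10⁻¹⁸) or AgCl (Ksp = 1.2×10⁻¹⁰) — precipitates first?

AgCl

Precipitation begins when Q = Ksp.
For Hg₂Cl₂: [Cl⁻] = (Ksp/[Hg₂²⁺])^(1/2) = 7.7×10⁻⁹ mol/L
For AgCl: [Cl⁻] = (Ksp/[Ag⁺]) = 2.4×10⁻⁹ mol/L
AgCl requires the lower [Cl⁻], so it precipitates first.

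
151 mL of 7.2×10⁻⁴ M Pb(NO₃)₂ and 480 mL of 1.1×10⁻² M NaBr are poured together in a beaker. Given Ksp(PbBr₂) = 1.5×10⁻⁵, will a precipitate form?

Total volume after mixing = 151 + 480 = 631 mL.
[Pb²⁺] = (7.2×10⁻⁴)(151)/631 = 1.7×10⁻⁴ M
[Br⁻] = (1.1×10⁻²)(480)/631 = 8.4×10⁻³ M
Q = [Pb²⁺][Br⁻]^2 = 1.2×10⁻⁸
Q < Ksp (1.2×10⁻⁸ vs 1.5×10⁻⁵); the solution remains unsaturated and no precipitate forms.

No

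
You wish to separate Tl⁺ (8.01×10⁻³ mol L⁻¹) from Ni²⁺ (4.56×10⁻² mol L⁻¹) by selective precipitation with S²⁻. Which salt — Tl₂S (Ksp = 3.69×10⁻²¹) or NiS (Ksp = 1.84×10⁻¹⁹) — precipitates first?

Precipitation begins when Q = Ksp.
For Tl₂S: [S²⁻] = (Ksp/[Tl⁺]^2) = 5.75×10⁻¹⁷ mol L⁻¹
For NiS: [S²⁻] = (Ksp/[Ni²⁺]) = 4.04×10⁻¹⁸ mol L⁻¹
NiS requires the lower [S²⁻], so it precipitates first.

NiS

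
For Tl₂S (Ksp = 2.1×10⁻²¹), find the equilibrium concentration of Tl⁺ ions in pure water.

1.6×10⁻⁷ M

Tl₂S(s) ⇌ 2 Tl⁺(aq) + S²⁻(aq)
For each mole of Tl₂S that dissolves per liter, [Tl⁺] = 2s and [S²⁻] = s; let s denote this solubility.
Ksp = [Tl⁺]^2[S²⁻] = (2s)^2 · s = 4s^3 = 2.1×10⁻²¹
s = 8.1×10⁻⁸ M
[Tl⁺] = 2s = 1.6×10⁻⁷ M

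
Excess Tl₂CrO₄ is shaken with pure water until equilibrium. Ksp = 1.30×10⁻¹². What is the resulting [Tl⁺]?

1.38×10⁻⁴ M

Tl₂CrO₄(s) ⇌ 2 Tl⁺(aq) + CrO₄²⁻(aq)
For each mole of Tl₂CrO₄ that dissolves per liter, [Tl⁺] = 2s and [CrO₄²⁻] = s; let s denote this solubility.
Ksp = [Tl⁺]^2[CrO₄²⁻] = (2s)^2 · s = 4s^3 = 1.30×10⁻¹²
s = 6.88×10⁻⁵ mol/L
[Tl⁺] = 2s = 1.38×10⁻⁴ mol/L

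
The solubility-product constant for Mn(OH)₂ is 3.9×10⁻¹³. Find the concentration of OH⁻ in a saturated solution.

Mn(OH)₂(s) ⇌ Mn²⁺(aq) + 2 OH⁻(aq)
For each mole of Mn(OH)₂ that dissolves per liter, [Mn²⁺] = s and [OH⁻] = 2s; let s denote this solubility.
Ksp = [Mn²⁺][OH⁻]^2 = s · (2s)^2 = 4s^3 = 3.9×10⁻¹³
s = 4.6×10⁻⁵ mol/L
[OH⁻] = 2s = 9.2×10⁻⁵ mol/L

9.2×10⁻⁵ M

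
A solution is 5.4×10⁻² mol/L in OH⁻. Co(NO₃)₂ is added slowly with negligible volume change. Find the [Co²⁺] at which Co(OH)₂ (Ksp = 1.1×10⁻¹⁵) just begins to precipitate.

Precipitation of each salt begins when its ion product equals Ksp.
Co(OH)₂(s) ⇌ Co²⁺(aq) + 2 OH⁻(aq)
Ksp = [Co²⁺][OH⁻]^2 = [Co²⁺](5.4×10⁻²)^2
[Co²⁺] = 1.1×10⁻¹⁵ / (5.4×10⁻²)^2 = 3.8×10⁻¹³
[Co²⁺] = 3.8×10⁻¹³ mol/L

3.8×10⁻¹³ M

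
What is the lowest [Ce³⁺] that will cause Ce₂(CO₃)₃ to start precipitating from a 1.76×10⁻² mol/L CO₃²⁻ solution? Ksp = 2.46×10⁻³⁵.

Precipitation begins when Q = Ksp.
Ce₂(CO₃)₃(s) ⇌ 2 Ce³⁺(aq) + 3 CO₃²⁻(aq)
Ksp = [Ce³⁺]^2[CO₃²⁻]^3 = [Ce³⁺]^2(1.76×10⁻²)^3
[Ce³⁺]^2 = 2.46×10⁻³⁵ / (1.76×10⁻²)^3 = 4.51×10⁻³⁰
[Ce³⁺] = 2.12×10⁻¹⁵ mol/L

2.12×10⁻¹⁵ M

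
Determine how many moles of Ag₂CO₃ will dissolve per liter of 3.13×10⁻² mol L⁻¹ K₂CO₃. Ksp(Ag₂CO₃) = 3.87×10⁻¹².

Ag₂CO₃(s) ⇌ 2 Ag⁺(aq) + CO₃²⁻(aq)
With CO₃²⁻ already at 3.13×10⁻² mol L⁻¹ and s small, take [CO₃²⁻] ≈ 3.13×10⁻² mol L⁻¹ and [Ag⁺] = 2s.
Ksp = [Ag⁺]^2[CO₃²⁻] = (2s)^2(3.13×10⁻²)
(2s)^2 = 3.87×10⁻¹² / (3.13×10⁻²) = 1.24×10⁻¹⁰
s = 5.56×10⁻⁶ mol L⁻¹

5.56×10⁻⁶ M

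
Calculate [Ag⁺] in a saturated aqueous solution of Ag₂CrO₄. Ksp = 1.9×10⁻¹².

1.6×10⁻⁴ M

Ag₂CrO₄(s) ⇌ 2 Ag⁺(aq) + CrO₄²⁻(aq)
With molar solubility s: [Ag⁺] = 2s, [CrO₄²⁻] = s.
Ksp = [Ag⁺]^2[CrO₄²⁻] = (2s)^2 · s = 4s^3 = 1.9×10⁻¹²
s = 7.8×10⁻⁵ mol L⁻¹
[Ag⁺] = 2s = 1.6×10⁻⁴ mol L⁻¹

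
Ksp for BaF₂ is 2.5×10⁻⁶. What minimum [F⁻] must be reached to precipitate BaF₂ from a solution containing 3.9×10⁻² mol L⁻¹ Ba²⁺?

8.0×10⁻³ M

A salt starts to precipitate once the ion product Q reaches its Ksp.
BaF₂(s) ⇌ Ba²⁺(aq) + 2 F⁻(aq)
Ksp = [Ba²⁺][F⁻]^2 = [F⁻]^2(3.9×10⁻²)
[F⁻]^2 = 2.5×10⁻⁶ / (3.9×10⁻²) = 6.4×10⁻⁵
[F⁻] = 8.0×10⁻³ mol L⁻¹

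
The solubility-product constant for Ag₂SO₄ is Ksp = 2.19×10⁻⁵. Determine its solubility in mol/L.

1.76×10⁻² M

Ag₂SO₄(s) ⇌ 2 Ag⁺(aq) + SO₄²⁻(aq)
Call the molar solubility s, so that [Ag⁺] = 2s and [SO₄²⁻] = s.
Ksp = [Ag⁺]^2[SO₄²⁻] = (2s)^2 · s = 4s^3
4s^3 = 2.19×10⁻⁵  ⇒  s^3 = 5.48×10⁻⁶
s = 1.76×10⁻² mol/L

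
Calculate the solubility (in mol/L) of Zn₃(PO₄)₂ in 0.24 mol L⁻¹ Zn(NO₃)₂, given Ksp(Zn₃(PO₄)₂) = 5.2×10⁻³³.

Zn₃(PO₄)₂(s) ⇌ 3 Zn²⁺(aq) + 2 PO₄³⁻(aq)
The solution already contains Zn²⁺ at 0.24 mol L⁻¹. Let s be the molar solubility of Zn₃(PO₄)₂.
[Zn²⁺] ≈ 0.24 mol L⁻¹ (common ion dominates); [PO₄³⁻] = 2s.
Ksp = [Zn²⁺]^3[PO₄³⁻]^2 = (0.24)^3(2s)^2
(2s)^2 = 5.2×10⁻³³ / (0.24)^3 = 3.8×10⁻³¹
s = 3.1×10⁻¹⁶ mol L⁻¹

3.1×10⁻¹⁶ M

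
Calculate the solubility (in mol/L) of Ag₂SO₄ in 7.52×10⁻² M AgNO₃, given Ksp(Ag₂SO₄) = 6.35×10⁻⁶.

1.12×10⁻³ M

Ag₂SO₄(s) ⇌ 2 Ag⁺(aq) + SO₄²⁻(aq)
The solution already contains Ag⁺ at 7.52×10⁻² M. Let s be the molar solubility of Ag₂SO₄.
[Ag⁺] ≈ 7.52×10⁻² M (common ion dominates); [SO₄²⁻] = s.
Ksp = [Ag⁺]^2[SO₄²⁻] = (7.52×10⁻²)^2s
s = 6.35×10⁻⁶ / (7.52×10⁻²)^2 = 1.12×10⁻³
s = 1.12×10⁻³ M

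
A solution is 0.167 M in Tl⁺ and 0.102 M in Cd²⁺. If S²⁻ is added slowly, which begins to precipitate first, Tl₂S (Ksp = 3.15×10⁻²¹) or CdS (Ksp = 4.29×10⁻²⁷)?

Precipitation of each salt begins when its ion product equals Ksp.
For Tl₂S: [S²⁻] = (Ksp/[Tl⁺]^2) = 1.13×10⁻¹⁹ M
For CdS: [S²⁻] = (Ksp/[Cd²⁺]) = 4.21×10⁻²⁶ M
The smaller threshold [S²⁻] is reached first, so CdS precipitates first.

CdS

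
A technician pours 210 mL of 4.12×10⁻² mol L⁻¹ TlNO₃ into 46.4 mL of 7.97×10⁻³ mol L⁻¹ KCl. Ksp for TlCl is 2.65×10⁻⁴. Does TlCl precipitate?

No

Total volume after mixing = 210 + 46.4 = 256.4 mL.
[Tl⁺] = (4.12×10⁻²)(210)/256.4 = 3.37×10⁻² mol L⁻¹
[Cl⁻] = (7.97×10⁻³)(46.4)/256.4 = 1.44×10⁻³ mol L⁻¹
Q = [Tl⁺][Cl⁻] = 4.87×10⁻⁵
Q < Ksp (4.87×10⁻⁵ vs 2.65×10⁻⁴); the solution remains unsaturated and no precipitate forms.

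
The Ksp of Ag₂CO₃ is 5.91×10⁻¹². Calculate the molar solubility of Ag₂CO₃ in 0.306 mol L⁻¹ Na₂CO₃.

2.20×10⁻⁶ M

Ag₂CO₃(s) ⇌ 2 Ag⁺(aq) + CO₃²⁻(aq)
With CO₃²⁻ already at 0.306 mol L⁻¹ and s small, take [CO₃²⁻] ≈ 0.306 mol L⁻¹ and [Ag⁺] = 2s.
Ksp = [Ag⁺]^2[CO₃²⁻] = (2s)^2(0.306)
(2s)^2 = 5.91×10⁻¹² / (0.306) = 1.93×10⁻¹¹
s = 2.20×10⁻⁶ mol L⁻¹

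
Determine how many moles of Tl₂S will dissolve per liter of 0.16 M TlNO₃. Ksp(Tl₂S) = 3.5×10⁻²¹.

1.4×10⁻¹⁹ M

Tl₂S(s) ⇌ 2 Tl⁺(aq) + S²⁻(aq)
Let s be the solubility of Tl₂S here. The common ion gives [Tl⁺] ≈ 0.16 M, and [S²⁻] = s.
Ksp = [Tl⁺]^2[S²⁻] = (0.16)^2s
s = 3.5×10⁻²¹ / (0.16)^2 = 1.4×10⁻¹⁹
s = 1.4×10⁻¹⁹ M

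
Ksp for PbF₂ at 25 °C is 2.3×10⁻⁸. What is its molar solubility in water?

1.8×10⁻³ M

PbF₂(s) ⇌ Pb²⁺(aq) + 2 F⁻(aq)
For each mole of PbF₂ that dissolves per liter, [Pb²⁺] = s and [F⁻] = 2s; let s denote this solubility.
Ksp = [Pb²⁺][F⁻]^2 = s · (2s)^2 = 4s^3
4s^3 = 2.3×10⁻⁸  ⇒  s^3 = 5.8×10⁻⁹
Taking the 3rd root, s = 1.8×10⁻³ M.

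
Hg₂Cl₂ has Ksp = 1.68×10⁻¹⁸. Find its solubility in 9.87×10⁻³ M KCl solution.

1.72×10⁻¹⁴ M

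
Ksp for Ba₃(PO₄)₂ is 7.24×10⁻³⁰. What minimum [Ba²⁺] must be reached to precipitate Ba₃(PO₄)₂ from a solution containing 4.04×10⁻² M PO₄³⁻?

1.64×10⁻⁹ M

A salt starts to precipitate once the ion product Q reaches its Ksp.
Ba₃(PO₄)₂(s) ⇌ 3 Ba²⁺(aq) + 2 PO₄³⁻(aq)
Ksp = [Ba²⁺]^3[PO₄³⁻]^2 = [Ba²⁺]^3(4.04×10⁻²)^2
[Ba²⁺]^3 = 7.24×10⁻³⁰ / (4.04×10⁻²)^2 = 4.44×10⁻²⁷
[Ba²⁺] = 1.64×10⁻⁹ M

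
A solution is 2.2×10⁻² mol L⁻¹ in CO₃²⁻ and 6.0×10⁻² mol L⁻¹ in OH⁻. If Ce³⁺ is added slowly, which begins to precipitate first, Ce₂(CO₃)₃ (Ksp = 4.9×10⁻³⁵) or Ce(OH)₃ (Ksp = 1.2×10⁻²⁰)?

Ce(OH)₃

A salt starts to precipitate once the ion product Q reaches its Ksp.
For Ce₂(CO₃)₃: [Ce³⁺] = (Ksp/[CO₃²⁻]^3)^(1/2) = 2.1×10⁻¹⁵ mol L⁻¹
For Ce(OH)₃: [Ce³⁺] = (Ksp/[OH⁻]^3) = 5.6×10⁻¹⁷ mol L⁻¹
The smaller threshold [Ce³⁺] is reached first, so Ce(OH)₃ precipitates first.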